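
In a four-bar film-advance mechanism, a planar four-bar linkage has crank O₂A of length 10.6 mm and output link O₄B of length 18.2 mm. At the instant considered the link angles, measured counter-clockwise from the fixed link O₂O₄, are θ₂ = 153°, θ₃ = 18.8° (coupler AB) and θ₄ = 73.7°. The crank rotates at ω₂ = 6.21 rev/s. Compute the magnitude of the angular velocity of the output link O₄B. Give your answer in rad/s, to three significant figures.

19.9

ω₂ = 39.02 rad/s (from 6.21 rev/s).
Differentiating the loop-closure r₂e^{iθ₂}+r₃e^{iθ₃}=r₁+r₄e^{iθ₄} gives r₂ω₂e^{iθ₂}+r₃ω₃e^{iθ₃}=r₄ω₄e^{iθ₄}.
Eliminating the other unknown: ω₄ = r₂ω₂ sin(θ₂−θ₃) / [r₄ sin(θ₄−θ₃)].
Numerator sine = +0.71691; denominator sine = +0.81815.
Result = 0.0106·39.02·(+0.71691) / (0.0182·(+0.81815)) = +19.913 rad/s; magnitude 19.913 rad/s.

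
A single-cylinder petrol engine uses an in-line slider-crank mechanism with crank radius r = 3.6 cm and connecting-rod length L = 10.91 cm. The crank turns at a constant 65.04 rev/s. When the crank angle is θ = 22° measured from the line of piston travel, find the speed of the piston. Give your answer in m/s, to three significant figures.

ω = 2π·65 = 408.7 rad/s
For an in-line slider-crank, x = r cosθ + √(L² − r² sin²θ), so v = −rω sinθ·[1 + r cosθ/√(L² − r² sin²θ)].
With r = 0.036 m, L = 0.1091 m, θ = 22°: √(L² − r² sin²θ) = 0.10826 m.
v = −0.036·408.7·0.37461·[1 + 0.036·0.92718/0.10826] = -7.2102 m/s.
|v| = 7.2102 m/s.

7.21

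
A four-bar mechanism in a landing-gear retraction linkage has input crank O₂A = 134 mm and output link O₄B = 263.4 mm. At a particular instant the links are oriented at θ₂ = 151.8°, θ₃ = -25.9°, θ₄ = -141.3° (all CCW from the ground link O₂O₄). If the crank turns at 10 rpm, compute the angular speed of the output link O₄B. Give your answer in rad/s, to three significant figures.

ω₂ = 1.047 rad/s (from 10 rpm).
Differentiating the loop-closure r₂e^{iθ₂}+r₃e^{iθ₃}=r₁+r₄e^{iθ₄} gives r₂ω₂e^{iθ₂}+r₃ω₃e^{iθ₃}=r₄ω₄e^{iθ₄}.
Eliminating the other unknown: ω₄ = r₂ω₂ sin(θ₂−θ₃) / [r₄ sin(θ₄−θ₃)].
Numerator sine = +0.04013; denominator sine = -0.90334.
Result = 0.134·1.047·(+0.04013) / (0.2634·(-0.90334)) = -0.023668 rad/s; magnitude 0.023668 rad/s.

0.0237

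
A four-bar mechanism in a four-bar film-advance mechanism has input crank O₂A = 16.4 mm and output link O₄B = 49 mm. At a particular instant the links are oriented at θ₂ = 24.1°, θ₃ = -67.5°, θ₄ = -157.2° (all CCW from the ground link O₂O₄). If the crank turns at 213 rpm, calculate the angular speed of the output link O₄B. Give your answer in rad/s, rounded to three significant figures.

7.46

ω₂ = 22.31 rad/s (from 213 rpm).
Differentiating the loop-closure r₂e^{iθ₂}+r₃e^{iθ₃}=r₁+r₄e^{iθ₄} gives r₂ω₂e^{iθ₂}+r₃ω₃e^{iθ₃}=r₄ω₄e^{iθ₄}.
Eliminating the other unknown: ω₄ = r₂ω₂ sin(θ₂−θ₃) / [r₄ sin(θ₄−θ₃)].
Numerator sine = +0.99961; denominator sine = -0.99999.
Result = 0.0164·22.31·(+0.99961) / (0.049·(-0.99999)) = -7.4626 rad/s; magnitude 7.4626 rad/s.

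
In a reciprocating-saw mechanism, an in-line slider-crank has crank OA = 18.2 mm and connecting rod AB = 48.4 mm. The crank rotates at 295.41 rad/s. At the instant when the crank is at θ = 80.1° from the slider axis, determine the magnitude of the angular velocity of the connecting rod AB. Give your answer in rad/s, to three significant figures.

20.6

ω = 295.4 rad/s
The rod makes angle φ with the slider axis where L sinφ = r sinθ; differentiating, L cosφ·φ̇ = r ω cosθ.
L cosφ = √(L² − r² sin²θ) = 0.044957 m.
|ω_rod| = r ω |cosθ| / √(L² − r² sin²θ) = 0.0182·295.4·0.17193/0.044957 = 20.561 rad/s.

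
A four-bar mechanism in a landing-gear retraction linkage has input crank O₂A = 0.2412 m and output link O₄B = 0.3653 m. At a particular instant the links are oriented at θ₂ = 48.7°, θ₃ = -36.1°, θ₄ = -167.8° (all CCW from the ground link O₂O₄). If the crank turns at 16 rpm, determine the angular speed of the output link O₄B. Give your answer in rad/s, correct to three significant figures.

ω₂ = 1.676 rad/s (from 16 rpm).
Differentiating the loop-closure r₂e^{iθ₂}+r₃e^{iθ₃}=r₁+r₄e^{iθ₄} gives r₂ω₂e^{iθ₂}+r₃ω₃e^{iθ₃}=r₄ω₄e^{iθ₄}.
Eliminating the other unknown: ω₄ = r₂ω₂ sin(θ₂−θ₃) / [r₄ sin(θ₄−θ₃)].
Numerator sine = +0.99588; denominator sine = -0.74664.
Result = 0.2412·1.676·(+0.99588) / (0.3653·(-0.74664)) = -1.4756 rad/s; magnitude 1.4756 rad/s.

1.48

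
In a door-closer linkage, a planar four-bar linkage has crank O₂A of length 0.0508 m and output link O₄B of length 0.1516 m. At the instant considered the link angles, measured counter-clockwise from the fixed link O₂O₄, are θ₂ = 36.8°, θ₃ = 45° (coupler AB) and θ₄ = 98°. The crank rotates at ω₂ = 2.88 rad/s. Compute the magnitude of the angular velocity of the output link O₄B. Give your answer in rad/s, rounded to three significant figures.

ω₂ = 2.88 rad/s
Differentiating the loop-closure r₂e^{iθ₂}+r₃e^{iθ₃}=r₁+r₄e^{iθ₄} gives r₂ω₂e^{iθ₂}+r₃ω₃e^{iθ₃}=r₄ω₄e^{iθ₄}.
Eliminating the other unknown: ω₄ = r₂ω₂ sin(θ₂−θ₃) / [r₄ sin(θ₄−θ₃)].
Numerator sine = -0.14263; denominator sine = +0.79864.
Result = 0.0508·2.88·(-0.14263) / (0.1516·(+0.79864)) = -0.17235 rad/s; magnitude 0.17235 rad/s.

0.172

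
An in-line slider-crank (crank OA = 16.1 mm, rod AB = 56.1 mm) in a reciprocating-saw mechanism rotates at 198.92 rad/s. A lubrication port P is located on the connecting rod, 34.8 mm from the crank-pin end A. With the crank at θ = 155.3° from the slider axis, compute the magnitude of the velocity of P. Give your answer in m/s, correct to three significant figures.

ω = 198.9 rad/s.  Crank-pin speed |V_A| = rω = 3.2026 m/s, perpendicular to OA.
Rod angle: sinφ = −(r/L) sinθ ⇒ φ = -6.888°; ω_rod = −rω cosθ/√(L²−r²sin²θ) = +52.242 rad/s.
V_P = V_A + ω_rod × AP, with AP = 0.0348 m along the rod.
Components: V_Px = −rω sinθ − a·ω_rod·sinφ = -1.1202 m/s;  V_Py = rω cosθ + a·ω_rod·cosφ = -1.1047 m/s.
|V_P| = √(V_Px² + V_Py²) = 1.5733 m/s.

1.57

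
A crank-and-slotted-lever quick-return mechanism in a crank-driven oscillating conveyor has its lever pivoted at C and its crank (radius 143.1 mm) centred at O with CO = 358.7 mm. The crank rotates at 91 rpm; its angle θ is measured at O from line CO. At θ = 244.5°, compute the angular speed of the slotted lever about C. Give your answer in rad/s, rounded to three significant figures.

ω = 9.529 rad/s (from 91 rpm).
Crank pin A relative to C: A = (d + r cosθ, r sinθ); lever angle φ = atan2(r sinθ, d + r cosθ).
Differentiating tanφ: φ̇ = rω(d cosθ + r)/(d² + r² + 2dr cosθ).
d² + r² + 2dr cosθ = |CA|² = 0.104947 m²;  d cosθ + r = -0.011324 m.
|ω_lever| = |0.1431·9.529·-0.011324| / 0.104947 = 0.14715 rad/s.

0.147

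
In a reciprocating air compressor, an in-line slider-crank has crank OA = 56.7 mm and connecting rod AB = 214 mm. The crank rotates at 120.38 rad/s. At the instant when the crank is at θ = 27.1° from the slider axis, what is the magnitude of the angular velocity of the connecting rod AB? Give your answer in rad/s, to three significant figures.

28.6

ω = 120.4 rad/s
The rod makes angle φ with the slider axis where L sinφ = r sinθ; differentiating, L cosφ·φ̇ = r ω cosθ.
L cosφ = √(L² − r² sin²θ) = 0.21244 m.
|ω_rod| = r ω |cosθ| / √(L² − r² sin²θ) = 0.0567·120.4·0.89021/0.21244 = 28.603 rad/s.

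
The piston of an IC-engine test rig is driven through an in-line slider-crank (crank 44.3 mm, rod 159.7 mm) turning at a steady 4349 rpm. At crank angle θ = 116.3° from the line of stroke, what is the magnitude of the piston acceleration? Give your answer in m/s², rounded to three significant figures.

ω = 2π·4349/60 = 455.4 rad/s
x(θ) = r cosθ + √(L² − r² sin²θ); with ω constant, a = ω²·d²x/dθ².
d²x/dθ² = −r cosθ − r²(cos2θ)/√u − r⁴ sin²2θ/(4u^{3/2}),  u = L² − r² sin²θ = 0.0239269 m².
Substituting r = 0.0443 m, L = 0.1597 m, θ = 116.3°: d²x/dθ² = +0.02717 m.
a = ω²·d²x/dθ² = (455.4)²·(+0.02717) = +5635.4 m/s²;  |a| = 5635.4 m/s².

5640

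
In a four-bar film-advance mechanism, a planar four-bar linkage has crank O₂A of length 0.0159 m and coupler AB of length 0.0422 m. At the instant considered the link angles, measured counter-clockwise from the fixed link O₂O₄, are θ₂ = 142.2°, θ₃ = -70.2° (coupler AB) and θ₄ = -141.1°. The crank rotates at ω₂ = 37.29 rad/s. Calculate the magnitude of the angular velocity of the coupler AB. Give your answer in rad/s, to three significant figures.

ω₂ = 37.29 rad/s
Differentiating the loop-closure r₂e^{iθ₂}+r₃e^{iθ₃}=r₁+r₄e^{iθ₄} gives r₂ω₂e^{iθ₂}+r₃ω₃e^{iθ₃}=r₄ω₄e^{iθ₄}.
Eliminating the other unknown: ω₃ = r₂ω₂ sin(θ₄−θ₂) / [r₃ sin(θ₃−θ₄)].
Numerator sine = +0.97318; denominator sine = +0.94495.
Result = 0.0159·37.29·(+0.97318) / (0.0422·(+0.94495)) = +14.47 rad/s; magnitude 14.47 rad/s.

14.5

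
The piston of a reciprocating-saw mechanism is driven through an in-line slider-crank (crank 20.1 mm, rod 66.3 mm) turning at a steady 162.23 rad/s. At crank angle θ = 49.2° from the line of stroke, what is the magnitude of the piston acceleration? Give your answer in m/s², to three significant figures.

326

ω = 162.2 rad/s
x(θ) = r cosθ + √(L² − r² sin²θ); with ω constant, a = ω²·d²x/dθ².
d²x/dθ² = −r cosθ − r²(cos2θ)/√u − r⁴ sin²2θ/(4u^{3/2}),  u = L² − r² sin²θ = 0.00416418 m².
Substituting r = 0.0201 m, L = 0.0663 m, θ = 49.2°: d²x/dθ² = -0.012368 m.
a = ω²·d²x/dθ² = (162.2)²·(-0.012368) = -325.5 m/s²;  |a| = 325.5 m/s².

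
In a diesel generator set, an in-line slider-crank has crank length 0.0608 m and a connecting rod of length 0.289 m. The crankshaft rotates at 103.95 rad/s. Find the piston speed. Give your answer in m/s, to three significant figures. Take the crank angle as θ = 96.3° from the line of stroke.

ω = 104 rad/s
For an in-line slider-crank, x = r cosθ + √(L² − r² sin²θ), so v = −rω sinθ·[1 + r cosθ/√(L² − r² sin²θ)].
With r = 0.0608 m, L = 0.289 m, θ = 96.3°: √(L² − r² sin²θ) = 0.28261 m.
v = −0.0608·104·0.99396·[1 + 0.0608·-0.10973/0.28261] = -6.1337 m/s.
|v| = 6.1337 m/s.

6.13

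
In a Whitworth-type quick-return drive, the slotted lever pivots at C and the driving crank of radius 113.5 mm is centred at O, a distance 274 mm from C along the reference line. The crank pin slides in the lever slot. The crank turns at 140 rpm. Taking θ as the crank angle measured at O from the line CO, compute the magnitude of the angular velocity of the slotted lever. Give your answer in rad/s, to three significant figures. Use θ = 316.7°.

ω = 14.66 rad/s (from 140 rpm).
Crank pin A relative to C: A = (d + r cosθ, r sinθ); lever angle φ = atan2(r sinθ, d + r cosθ).
Differentiating tanφ: φ̇ = rω(d cosθ + r)/(d² + r² + 2dr cosθ).
d² + r² + 2dr cosθ = |CA|² = 0.133224 m²;  d cosθ + r = +0.31291 m.
|ω_lever| = |0.1135·14.66·+0.31291| / 0.133224 = 3.9083 rad/s.

3.91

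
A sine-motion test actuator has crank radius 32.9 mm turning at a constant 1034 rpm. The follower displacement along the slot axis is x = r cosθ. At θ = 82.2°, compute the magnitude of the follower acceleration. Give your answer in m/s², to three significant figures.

52.4

ω = 108.3 rad/s (from 1034 rpm).
x = r cosθ ⇒ ẍ = −rω² cosθ (ω constant).
|a| = rω²|cosθ| = 0.0329·(108.3)²·|cos 82.2°| = 52.351 m/s².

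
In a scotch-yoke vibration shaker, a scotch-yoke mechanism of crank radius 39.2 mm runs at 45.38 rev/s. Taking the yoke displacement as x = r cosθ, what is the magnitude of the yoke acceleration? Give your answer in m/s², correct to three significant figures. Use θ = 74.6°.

846

ω = 285.1 rad/s (from 45.38 rev/s).
x = r cosθ ⇒ ẍ = −rω² cosθ (ω constant).
|a| = rω²|cosθ| = 0.0392·(285.1)²·|cos 74.6°| = 846.31 m/s².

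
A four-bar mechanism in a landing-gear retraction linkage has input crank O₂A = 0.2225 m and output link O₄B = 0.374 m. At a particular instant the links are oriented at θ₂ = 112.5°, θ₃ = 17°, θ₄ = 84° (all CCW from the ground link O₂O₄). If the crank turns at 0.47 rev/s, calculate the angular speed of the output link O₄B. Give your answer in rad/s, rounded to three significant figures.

ω₂ = 2.953 rad/s (from 0.47 rev/s).
Differentiating the loop-closure r₂e^{iθ₂}+r₃e^{iθ₃}=r₁+r₄e^{iθ₄} gives r₂ω₂e^{iθ₂}+r₃ω₃e^{iθ₃}=r₄ω₄e^{iθ₄}.
Eliminating the other unknown: ω₄ = r₂ω₂ sin(θ₂−θ₃) / [r₄ sin(θ₄−θ₃)].
Numerator sine = +0.99540; denominator sine = +0.92050.
Result = 0.2225·2.953·(+0.99540) / (0.374·(+0.92050)) = +1.8998 rad/s; magnitude 1.8998 rad/s.

1.90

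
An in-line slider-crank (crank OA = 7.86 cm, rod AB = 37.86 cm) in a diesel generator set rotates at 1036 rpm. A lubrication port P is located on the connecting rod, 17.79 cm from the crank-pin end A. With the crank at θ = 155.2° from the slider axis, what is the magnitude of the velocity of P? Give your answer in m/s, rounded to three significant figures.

ω = 108.5 rad/s.  Crank-pin speed |V_A| = rω = 8.5273 m/s, perpendicular to OA.
Rod angle: sinφ = −(r/L) sinθ ⇒ φ = -4.996°; ω_rod = −rω cosθ/√(L²−r²sin²θ) = +20.524 rad/s.
V_P = V_A + ω_rod × AP, with AP = 0.1779 m along the rod.
Components: V_Px = −rω sinθ − a·ω_rod·sinφ = -3.2588 m/s;  V_Py = rω cosθ + a·ω_rod·cosφ = -4.1035 m/s.
|V_P| = √(V_Px² + V_Py²) = 5.2401 m/s.

5.24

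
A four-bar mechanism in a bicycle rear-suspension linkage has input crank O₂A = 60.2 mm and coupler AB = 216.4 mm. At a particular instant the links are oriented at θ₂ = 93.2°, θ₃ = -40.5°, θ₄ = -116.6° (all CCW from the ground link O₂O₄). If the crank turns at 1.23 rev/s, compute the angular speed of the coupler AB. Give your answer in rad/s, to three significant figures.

1.10

ω₂ = 7.728 rad/s (from 1.23 rev/s).
Differentiating the loop-closure r₂e^{iθ₂}+r₃e^{iθ₃}=r₁+r₄e^{iθ₄} gives r₂ω₂e^{iθ₂}+r₃ω₃e^{iθ₃}=r₄ω₄e^{iθ₄}.
Eliminating the other unknown: ω₃ = r₂ω₂ sin(θ₄−θ₂) / [r₃ sin(θ₃−θ₄)].
Numerator sine = +0.49697; denominator sine = +0.97072.
Result = 0.0602·7.728·(+0.49697) / (0.2164·(+0.97072)) = +1.1007 rad/s; magnitude 1.1007 rad/s.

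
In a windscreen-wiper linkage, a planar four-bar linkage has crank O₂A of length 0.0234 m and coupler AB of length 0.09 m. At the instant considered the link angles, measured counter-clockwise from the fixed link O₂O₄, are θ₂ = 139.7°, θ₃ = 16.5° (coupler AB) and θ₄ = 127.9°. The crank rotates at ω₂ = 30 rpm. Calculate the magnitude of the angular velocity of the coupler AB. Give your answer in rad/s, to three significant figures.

ω₂ = 3.142 rad/s (from 30 rpm).
Differentiating the loop-closure r₂e^{iθ₂}+r₃e^{iθ₃}=r₁+r₄e^{iθ₄} gives r₂ω₂e^{iθ₂}+r₃ω₃e^{iθ₃}=r₄ω₄e^{iθ₄}.
Eliminating the other unknown: ω₃ = r₂ω₂ sin(θ₄−θ₂) / [r₃ sin(θ₃−θ₄)].
Numerator sine = -0.20450; denominator sine = -0.93106.
Result = 0.0234·3.142·(-0.20450) / (0.09·(-0.93106)) = +0.1794 rad/s; magnitude 0.1794 rad/s.

0.179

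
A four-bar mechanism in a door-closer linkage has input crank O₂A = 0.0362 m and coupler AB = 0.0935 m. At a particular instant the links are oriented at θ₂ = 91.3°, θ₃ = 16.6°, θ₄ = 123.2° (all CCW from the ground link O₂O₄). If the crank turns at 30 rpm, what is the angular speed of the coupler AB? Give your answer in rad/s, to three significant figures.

ω₂ = 3.142 rad/s (from 30 rpm).
Differentiating the loop-closure r₂e^{iθ₂}+r₃e^{iθ₃}=r₁+r₄e^{iθ₄} gives r₂ω₂e^{iθ₂}+r₃ω₃e^{iθ₃}=r₄ω₄e^{iθ₄}.
Eliminating the other unknown: ω₃ = r₂ω₂ sin(θ₄−θ₂) / [r₃ sin(θ₃−θ₄)].
Numerator sine = +0.52844; denominator sine = -0.95832.
Result = 0.0362·3.142·(+0.52844) / (0.0935·(-0.95832)) = -0.6707 rad/s; magnitude 0.6707 rad/s.

0.671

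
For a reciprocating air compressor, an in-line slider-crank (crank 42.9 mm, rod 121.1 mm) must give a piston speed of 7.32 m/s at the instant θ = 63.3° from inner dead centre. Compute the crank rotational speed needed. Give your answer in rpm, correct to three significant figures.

1560

For an in-line slider-crank, |v_piston| = rω|sinθ|·[1 + r cosθ/√(L² − r² sin²θ)].
With r = 0.0429 m, L = 0.1211 m, θ = 63.3°: the bracketed kinematic factor |dx/dθ| = 0.044757 m.
ω = v/|dx/dθ| = 7.32/0.044757 = 163.55 rad/s.
N = 60ω/(2π) = 1561.8 rpm.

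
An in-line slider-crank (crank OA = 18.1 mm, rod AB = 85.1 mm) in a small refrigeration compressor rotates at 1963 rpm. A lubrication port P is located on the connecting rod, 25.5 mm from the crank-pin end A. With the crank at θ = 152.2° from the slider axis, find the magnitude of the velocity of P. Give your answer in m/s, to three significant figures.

ω = 205.6 rad/s.  Crank-pin speed |V_A| = rω = 3.7207 m/s, perpendicular to OA.
Rod angle: sinφ = −(r/L) sinθ ⇒ φ = -5.693°; ω_rod = −rω cosθ/√(L²−r²sin²θ) = +38.867 rad/s.
V_P = V_A + ω_rod × AP, with AP = 0.0255 m along the rod.
Components: V_Px = −rω sinθ − a·ω_rod·sinφ = -1.637 m/s;  V_Py = rω cosθ + a·ω_rod·cosφ = -2.3051 m/s.
|V_P| = √(V_Px² + V_Py²) = 2.8272 m/s.

2.83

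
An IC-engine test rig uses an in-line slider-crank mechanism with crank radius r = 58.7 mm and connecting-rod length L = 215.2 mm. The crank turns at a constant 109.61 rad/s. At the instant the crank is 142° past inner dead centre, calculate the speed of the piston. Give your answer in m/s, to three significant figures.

ω = 109.6 rad/s
For an in-line slider-crank, x = r cosθ + √(L² − r² sin²θ), so v = −rω sinθ·[1 + r cosθ/√(L² − r² sin²θ)].
With r = 0.0587 m, L = 0.2152 m, θ = 142°: √(L² − r² sin²θ) = 0.21214 m.
v = −0.0587·109.6·0.61566·[1 + 0.0587·-0.78801/0.21214] = -3.0975 m/s.
|v| = 3.0975 m/s.

3.10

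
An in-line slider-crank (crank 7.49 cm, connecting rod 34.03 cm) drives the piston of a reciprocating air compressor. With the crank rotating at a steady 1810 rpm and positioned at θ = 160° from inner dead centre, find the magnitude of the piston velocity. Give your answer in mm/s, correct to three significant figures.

ω = 2π·1810/60 = 189.5 rad/s
For an in-line slider-crank, x = r cosθ + √(L² − r² sin²θ), so v = −rω sinθ·[1 + r cosθ/√(L² − r² sin²θ)].
With r = 0.0749 m, L = 0.3403 m, θ = 160°: √(L² − r² sin²θ) = 0.33933 m.
v = −0.0749·189.5·0.34202·[1 + 0.0749·-0.93969/0.33933] = -3.8485 m/s.
|v| = 3.8485 m/s = 3848.5 mm/s.

3850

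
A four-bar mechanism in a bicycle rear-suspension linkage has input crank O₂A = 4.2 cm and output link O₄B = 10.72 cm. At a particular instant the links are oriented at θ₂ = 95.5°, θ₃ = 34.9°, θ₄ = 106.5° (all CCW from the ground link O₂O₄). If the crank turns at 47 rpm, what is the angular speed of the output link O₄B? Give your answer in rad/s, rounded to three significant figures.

1.77

ω₂ = 4.922 rad/s (from 47 rpm).
Differentiating the loop-closure r₂e^{iθ₂}+r₃e^{iθ₃}=r₁+r₄e^{iθ₄} gives r₂ω₂e^{iθ₂}+r₃ω₃e^{iθ₃}=r₄ω₄e^{iθ₄}.
Eliminating the other unknown: ω₄ = r₂ω₂ sin(θ₂−θ₃) / [r₄ sin(θ₄−θ₃)].
Numerator sine = +0.87121; denominator sine = +0.94888.
Result = 0.042·4.922·(+0.87121) / (0.1072·(+0.94888)) = +1.7705 rad/s; magnitude 1.7705 rad/s.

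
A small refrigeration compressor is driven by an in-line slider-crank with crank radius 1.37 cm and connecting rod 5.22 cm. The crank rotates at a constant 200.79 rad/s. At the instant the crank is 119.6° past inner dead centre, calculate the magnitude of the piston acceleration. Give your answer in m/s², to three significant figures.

ω = 200.8 rad/s
x(θ) = r cosθ + √(L² − r² sin²θ); with ω constant, a = ω²·d²x/dθ².
d²x/dθ² = −r cosθ − r²(cos2θ)/√u − r⁴ sin²2θ/(4u^{3/2}),  u = L² − r² sin²θ = 0.00258294 m².
Substituting r = 0.0137 m, L = 0.0522 m, θ = 119.6°: d²x/dθ² = +0.0086085 m.
a = ω²·d²x/dθ² = (200.8)²·(+0.0086085) = +347.07 m/s²;  |a| = 347.07 m/s².

347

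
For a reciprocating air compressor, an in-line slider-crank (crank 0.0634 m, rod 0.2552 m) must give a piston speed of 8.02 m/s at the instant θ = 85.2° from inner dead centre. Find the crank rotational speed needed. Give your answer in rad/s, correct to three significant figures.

For an in-line slider-crank, |v_piston| = rω|sinθ|·[1 + r cosθ/√(L² − r² sin²θ)].
With r = 0.0634 m, L = 0.2552 m, θ = 85.2°: the bracketed kinematic factor |dx/dθ| = 0.064533 m.
ω = v/|dx/dθ| = 8.02/0.064533 = 124.28 rad/s.

124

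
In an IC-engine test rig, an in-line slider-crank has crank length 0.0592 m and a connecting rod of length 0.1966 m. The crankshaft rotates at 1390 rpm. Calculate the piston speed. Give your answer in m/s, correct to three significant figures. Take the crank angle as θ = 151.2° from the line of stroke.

3.04

ω = 2π·1390/60 = 145.6 rad/s
For an in-line slider-crank, x = r cosθ + √(L² − r² sin²θ), so v = −rω sinθ·[1 + r cosθ/√(L² − r² sin²θ)].
With r = 0.0592 m, L = 0.1966 m, θ = 151.2°: √(L² − r² sin²θ) = 0.19452 m.
v = −0.0592·145.6·0.48175·[1 + 0.0592·-0.87631/0.19452] = -3.0442 m/s.
|v| = 3.0442 m/s.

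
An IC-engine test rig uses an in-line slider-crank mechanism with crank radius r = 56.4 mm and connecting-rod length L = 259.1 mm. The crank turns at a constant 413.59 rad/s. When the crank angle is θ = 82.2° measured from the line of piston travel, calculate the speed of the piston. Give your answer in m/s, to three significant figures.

ω = 413.6 rad/s
For an in-line slider-crank, x = r cosθ + √(L² − r² sin²θ), so v = −rω sinθ·[1 + r cosθ/√(L² − r² sin²θ)].
With r = 0.0564 m, L = 0.2591 m, θ = 82.2°: √(L² − r² sin²θ) = 0.253 m.
v = −0.0564·413.6·0.99075·[1 + 0.0564·0.13572/0.253] = -23.81 m/s.
|v| = 23.81 m/s.

23.8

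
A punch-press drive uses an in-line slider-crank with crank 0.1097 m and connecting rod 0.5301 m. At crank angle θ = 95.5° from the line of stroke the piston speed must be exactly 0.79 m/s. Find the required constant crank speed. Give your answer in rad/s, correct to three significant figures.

For an in-line slider-crank, |v_piston| = rω|sinθ|·[1 + r cosθ/√(L² − r² sin²θ)].
With r = 0.1097 m, L = 0.5301 m, θ = 95.5°: the bracketed kinematic factor |dx/dθ| = 0.10698 m.
ω = v/|dx/dθ| = 0.79/0.10698 = 7.3844 rad/s.

7.38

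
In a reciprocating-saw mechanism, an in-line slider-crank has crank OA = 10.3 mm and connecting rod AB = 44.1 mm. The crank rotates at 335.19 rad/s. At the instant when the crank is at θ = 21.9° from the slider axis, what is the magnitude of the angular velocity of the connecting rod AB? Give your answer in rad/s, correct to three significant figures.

ω = 335.2 rad/s
The rod makes angle φ with the slider axis where L sinφ = r sinθ; differentiating, L cosφ·φ̇ = r ω cosθ.
L cosφ = √(L² − r² sin²θ) = 0.043932 m.
|ω_rod| = r ω |cosθ| / √(L² − r² sin²θ) = 0.0103·335.2·0.92784/0.043932 = 72.915 rad/s.

72.9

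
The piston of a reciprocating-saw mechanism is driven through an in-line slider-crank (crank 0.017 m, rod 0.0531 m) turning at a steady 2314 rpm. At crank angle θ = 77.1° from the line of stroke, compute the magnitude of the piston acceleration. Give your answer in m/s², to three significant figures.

78.2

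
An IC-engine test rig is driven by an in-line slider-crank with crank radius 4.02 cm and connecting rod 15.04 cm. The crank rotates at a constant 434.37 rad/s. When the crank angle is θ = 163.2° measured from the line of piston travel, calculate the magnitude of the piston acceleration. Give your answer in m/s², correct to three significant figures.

5560

ω = 434.4 rad/s
x(θ) = r cosθ + √(L² − r² sin²θ); with ω constant, a = ω²·d²x/dθ².
d²x/dθ² = −r cosθ − r²(cos2θ)/√u − r⁴ sin²2θ/(4u^{3/2}),  u = L² − r² sin²θ = 0.0224852 m².
Substituting r = 0.0402 m, L = 0.1504 m, θ = 163.2°: d²x/dθ² = +0.029448 m.
a = ω²·d²x/dθ² = (434.4)²·(+0.029448) = +5556.2 m/s²;  |a| = 5556.2 m/s².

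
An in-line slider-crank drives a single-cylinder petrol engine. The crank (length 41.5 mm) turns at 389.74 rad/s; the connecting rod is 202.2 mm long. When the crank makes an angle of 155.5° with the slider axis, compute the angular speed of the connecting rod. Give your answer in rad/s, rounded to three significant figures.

73.1

ω = 389.7 rad/s
The rod makes angle φ with the slider axis where L sinφ = r sinθ; differentiating, L cosφ·φ̇ = r ω cosθ.
L cosφ = √(L² − r² sin²θ) = 0.20147 m.
|ω_rod| = r ω |cosθ| / √(L² − r² sin²θ) = 0.0415·389.7·0.90996/0.20147 = 73.054 rad/s.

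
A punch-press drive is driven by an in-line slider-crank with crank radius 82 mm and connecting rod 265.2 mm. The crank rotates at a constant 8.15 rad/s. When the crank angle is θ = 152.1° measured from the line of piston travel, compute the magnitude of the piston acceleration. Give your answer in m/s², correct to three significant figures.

3.83

ω = 8.15 rad/s
x(θ) = r cosθ + √(L² − r² sin²θ); with ω constant, a = ω²·d²x/dθ².
d²x/dθ² = −r cosθ − r²(cos2θ)/√u − r⁴ sin²2θ/(4u^{3/2}),  u = L² − r² sin²θ = 0.0688588 m².
Substituting r = 0.082 m, L = 0.2652 m, θ = 152.1°: d²x/dθ² = +0.057638 m.
a = ω²·d²x/dθ² = (8.15)²·(+0.057638) = +3.8285 m/s²;  |a| = 3.8285 m/s².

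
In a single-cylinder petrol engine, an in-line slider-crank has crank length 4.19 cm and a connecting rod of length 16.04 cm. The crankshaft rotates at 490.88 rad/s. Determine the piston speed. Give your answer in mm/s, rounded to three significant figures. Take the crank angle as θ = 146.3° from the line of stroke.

8910

ω = 490.9 rad/s
For an in-line slider-crank, x = r cosθ + √(L² − r² sin²θ), so v = −rω sinθ·[1 + r cosθ/√(L² − r² sin²θ)].
With r = 0.0419 m, L = 0.1604 m, θ = 146.3°: √(L² − r² sin²θ) = 0.15871 m.
v = −0.0419·490.9·0.55484·[1 + 0.0419·-0.83195/0.15871] = -8.9054 m/s.
|v| = 8.9054 m/s = 8905.4 mm/s.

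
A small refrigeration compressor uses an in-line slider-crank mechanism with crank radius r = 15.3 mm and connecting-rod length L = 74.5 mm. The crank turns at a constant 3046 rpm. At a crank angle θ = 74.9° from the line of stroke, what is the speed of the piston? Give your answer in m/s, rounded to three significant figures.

ω = 2π·3046/60 = 319 rad/s
For an in-line slider-crank, x = r cosθ + √(L² − r² sin²θ), so v = −rω sinθ·[1 + r cosθ/√(L² − r² sin²θ)].
With r = 0.0153 m, L = 0.0745 m, θ = 74.9°: √(L² − r² sin²θ) = 0.073021 m.
v = −0.0153·319·0.96547·[1 + 0.0153·0.26050/0.073021] = -4.969 m/s.
|v| = 4.969 m/s.

4.97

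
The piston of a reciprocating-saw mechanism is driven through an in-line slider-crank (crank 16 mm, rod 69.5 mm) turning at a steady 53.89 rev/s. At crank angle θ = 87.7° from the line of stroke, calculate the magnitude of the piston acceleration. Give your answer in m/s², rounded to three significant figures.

ω = 2π·53.9 = 338.6 rad/s
x(θ) = r cosθ + √(L² − r² sin²θ); with ω constant, a = ω²·d²x/dθ².
d²x/dθ² = −r cosθ − r²(cos2θ)/√u − r⁴ sin²2θ/(4u^{3/2}),  u = L² − r² sin²θ = 0.00457466 m².
Substituting r = 0.016 m, L = 0.0695 m, θ = 87.7°: d²x/dθ² = +0.0031303 m.
a = ω²·d²x/dθ² = (338.6)²·(+0.0031303) = +358.89 m/s²;  |a| = 358.89 m/s².

359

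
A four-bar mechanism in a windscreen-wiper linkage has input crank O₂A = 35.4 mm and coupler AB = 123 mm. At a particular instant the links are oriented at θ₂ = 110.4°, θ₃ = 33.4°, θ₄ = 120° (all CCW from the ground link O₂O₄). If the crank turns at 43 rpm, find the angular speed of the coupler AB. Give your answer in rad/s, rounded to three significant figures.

ω₂ = 4.503 rad/s (from 43 rpm).
Differentiating the loop-closure r₂e^{iθ₂}+r₃e^{iθ₃}=r₁+r₄e^{iθ₄} gives r₂ω₂e^{iθ₂}+r₃ω₃e^{iθ₃}=r₄ω₄e^{iθ₄}.
Eliminating the other unknown: ω₃ = r₂ω₂ sin(θ₄−θ₂) / [r₃ sin(θ₃−θ₄)].
Numerator sine = +0.16677; denominator sine = -0.99824.
Result = 0.0354·4.503·(+0.16677) / (0.123·(-0.99824)) = -0.21651 rad/s; magnitude 0.21651 rad/s.

0.217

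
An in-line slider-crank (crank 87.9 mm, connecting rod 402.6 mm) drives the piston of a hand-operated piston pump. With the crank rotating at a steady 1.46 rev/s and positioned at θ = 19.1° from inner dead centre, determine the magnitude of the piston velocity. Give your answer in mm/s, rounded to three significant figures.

318

ω = 2π·1.46 = 9.173 rad/s
For an in-line slider-crank, x = r cosθ + √(L² − r² sin²θ), so v = −rω sinθ·[1 + r cosθ/√(L² − r² sin²θ)].
With r = 0.0879 m, L = 0.4026 m, θ = 19.1°: √(L² − r² sin²θ) = 0.40157 m.
v = −0.0879·9.173·0.32722·[1 + 0.0879·0.94495/0.40157] = -0.31843 m/s.
|v| = 0.31843 m/s = 318.43 mm/s.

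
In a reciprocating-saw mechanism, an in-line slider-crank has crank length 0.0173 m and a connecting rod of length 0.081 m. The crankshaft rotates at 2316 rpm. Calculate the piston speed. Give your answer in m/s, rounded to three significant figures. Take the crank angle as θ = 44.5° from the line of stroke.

ω = 2π·2316/60 = 242.5 rad/s
For an in-line slider-crank, x = r cosθ + √(L² − r² sin²θ), so v = −rω sinθ·[1 + r cosθ/√(L² − r² sin²θ)].
With r = 0.0173 m, L = 0.081 m, θ = 44.5°: √(L² − r² sin²θ) = 0.080087 m.
v = −0.0173·242.5·0.70091·[1 + 0.0173·0.71325/0.080087] = -3.394 m/s.
|v| = 3.394 m/s.

3.39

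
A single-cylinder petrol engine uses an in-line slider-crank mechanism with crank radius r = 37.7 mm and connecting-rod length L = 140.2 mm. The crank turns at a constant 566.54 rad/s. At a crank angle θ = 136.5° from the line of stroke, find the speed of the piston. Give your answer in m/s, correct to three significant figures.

ω = 566.5 rad/s
For an in-line slider-crank, x = r cosθ + √(L² − r² sin²θ), so v = −rω sinθ·[1 + r cosθ/√(L² − r² sin²θ)].
With r = 0.0377 m, L = 0.1402 m, θ = 136.5°: √(L² − r² sin²θ) = 0.13778 m.
v = −0.0377·566.5·0.68835·[1 + 0.0377·-0.72537/0.13778] = -11.784 m/s.
|v| = 11.784 m/s.

11.8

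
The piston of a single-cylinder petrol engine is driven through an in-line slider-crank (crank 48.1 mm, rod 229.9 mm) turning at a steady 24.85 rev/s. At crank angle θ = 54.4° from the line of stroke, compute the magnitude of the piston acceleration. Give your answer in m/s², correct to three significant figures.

605

ω = 2π·24.9 = 156.1 rad/s
x(θ) = r cosθ + √(L² − r² sin²θ); with ω constant, a = ω²·d²x/dθ².
d²x/dθ² = −r cosθ − r²(cos2θ)/√u − r⁴ sin²2θ/(4u^{3/2}),  u = L² − r² sin²θ = 0.0513244 m².
Substituting r = 0.0481 m, L = 0.2299 m, θ = 54.4°: d²x/dθ² = -0.024812 m.
a = ω²·d²x/dθ² = (156.1)²·(-0.024812) = -604.89 m/s²;  |a| = 604.89 m/s².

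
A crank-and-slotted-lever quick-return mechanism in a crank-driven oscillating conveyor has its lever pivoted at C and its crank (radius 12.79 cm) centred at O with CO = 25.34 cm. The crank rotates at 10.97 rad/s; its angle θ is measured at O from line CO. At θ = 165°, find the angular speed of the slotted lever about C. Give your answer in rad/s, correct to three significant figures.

9.13

ω = 10.97 rad/s
Crank pin A relative to C: A = (d + r cosθ, r sinθ); lever angle φ = atan2(r sinθ, d + r cosθ).
Differentiating tanφ: φ̇ = rω(d cosθ + r)/(d² + r² + 2dr cosθ).
d² + r² + 2dr cosθ = |CA|² = 0.0179589 m²;  d cosθ + r = -0.11687 m.
|ω_lever| = |0.1279·10.97·-0.11687| / 0.0179589 = 9.1303 rad/s.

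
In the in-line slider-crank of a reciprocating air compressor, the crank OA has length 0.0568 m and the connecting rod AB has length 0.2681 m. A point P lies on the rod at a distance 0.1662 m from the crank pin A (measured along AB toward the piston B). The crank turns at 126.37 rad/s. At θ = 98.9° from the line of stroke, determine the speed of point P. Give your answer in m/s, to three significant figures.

ω = 126.4 rad/s.  Crank-pin speed |V_A| = rω = 7.1778 m/s, perpendicular to OA.
Rod angle: sinφ = −(r/L) sinθ ⇒ φ = -12.082°; ω_rod = −rω cosθ/√(L²−r²sin²θ) = +4.2359 rad/s.
V_P = V_A + ω_rod × AP, with AP = 0.1662 m along the rod.
Components: V_Px = −rω sinθ − a·ω_rod·sinφ = -6.944 m/s;  V_Py = rω cosθ + a·ω_rod·cosφ = -0.42207 m/s.
|V_P| = √(V_Px² + V_Py²) = 6.9569 m/s.

6.96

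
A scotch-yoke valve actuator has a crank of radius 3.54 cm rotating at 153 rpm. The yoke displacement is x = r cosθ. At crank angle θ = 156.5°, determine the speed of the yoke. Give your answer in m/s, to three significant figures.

0.226

ω = 16.02 rad/s (from 153 rpm).
x = r cosθ ⇒ ẋ = −rω sinθ.
|v| = rω|sinθ| = 0.0354·16.02·|sin 156.5°| = 0.22616 m/s.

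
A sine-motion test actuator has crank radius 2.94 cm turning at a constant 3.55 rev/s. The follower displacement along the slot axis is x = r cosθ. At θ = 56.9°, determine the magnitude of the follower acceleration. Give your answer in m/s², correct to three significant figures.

7.99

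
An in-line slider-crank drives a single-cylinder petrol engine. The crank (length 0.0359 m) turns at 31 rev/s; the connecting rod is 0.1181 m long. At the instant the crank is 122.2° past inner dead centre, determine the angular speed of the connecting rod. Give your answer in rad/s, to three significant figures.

32.6

ω = 194.8 rad/s (converted from 31 rev/s).
The rod makes angle φ with the slider axis where L sinφ = r sinθ; differentiating, L cosφ·φ̇ = r ω cosθ.
L cosφ = √(L² − r² sin²θ) = 0.11413 m.
|ω_rod| = r ω |cosθ| / √(L² − r² sin²θ) = 0.0359·194.8·0.53288/0.11413 = 32.65 rad/s.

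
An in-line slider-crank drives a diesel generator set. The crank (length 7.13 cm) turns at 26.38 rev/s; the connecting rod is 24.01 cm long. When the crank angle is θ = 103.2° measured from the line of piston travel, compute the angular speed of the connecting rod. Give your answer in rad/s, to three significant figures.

11.7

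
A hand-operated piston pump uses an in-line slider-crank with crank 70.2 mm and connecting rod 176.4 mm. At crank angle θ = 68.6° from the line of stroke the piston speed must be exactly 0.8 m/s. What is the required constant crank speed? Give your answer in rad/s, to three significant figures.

For an in-line slider-crank, |v_piston| = rω|sinθ|·[1 + r cosθ/√(L² − r² sin²θ)].
With r = 0.0702 m, L = 0.1764 m, θ = 68.6°: the bracketed kinematic factor |dx/dθ| = 0.075578 m.
ω = v/|dx/dθ| = 0.8/0.075578 = 10.585 rad/s.

10.6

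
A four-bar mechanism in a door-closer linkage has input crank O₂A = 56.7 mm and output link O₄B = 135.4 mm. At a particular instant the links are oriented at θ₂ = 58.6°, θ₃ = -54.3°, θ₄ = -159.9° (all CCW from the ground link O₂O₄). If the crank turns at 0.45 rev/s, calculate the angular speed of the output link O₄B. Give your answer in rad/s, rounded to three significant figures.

1.13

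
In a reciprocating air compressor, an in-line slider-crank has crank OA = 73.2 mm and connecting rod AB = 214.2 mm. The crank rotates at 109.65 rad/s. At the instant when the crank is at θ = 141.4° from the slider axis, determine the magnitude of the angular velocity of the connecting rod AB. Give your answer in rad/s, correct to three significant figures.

ω = 109.7 rad/s
The rod makes angle φ with the slider axis where L sinφ = r sinθ; differentiating, L cosφ·φ̇ = r ω cosθ.
L cosφ = √(L² − r² sin²θ) = 0.20928 m.
|ω_rod| = r ω |cosθ| / √(L² − r² sin²θ) = 0.0732·109.7·0.78152/0.20928 = 29.974 rad/s.

30.0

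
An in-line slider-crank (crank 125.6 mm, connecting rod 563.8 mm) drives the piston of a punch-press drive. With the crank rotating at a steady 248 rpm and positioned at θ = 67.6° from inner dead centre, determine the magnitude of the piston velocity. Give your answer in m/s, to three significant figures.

ω = 2π·248/60 = 25.97 rad/s
For an in-line slider-crank, x = r cosθ + √(L² − r² sin²θ), so v = −rω sinθ·[1 + r cosθ/√(L² − r² sin²θ)].
With r = 0.1256 m, L = 0.5638 m, θ = 67.6°: √(L² − r² sin²θ) = 0.55171 m.
v = −0.1256·25.97·0.92455·[1 + 0.1256·0.38107/0.55171] = -3.2774 m/s.
|v| = 3.2774 m/s.

3.28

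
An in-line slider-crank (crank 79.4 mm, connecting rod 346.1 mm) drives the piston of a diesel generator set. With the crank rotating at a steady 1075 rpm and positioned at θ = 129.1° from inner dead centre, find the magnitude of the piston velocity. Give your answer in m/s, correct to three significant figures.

ω = 2π·1075/60 = 112.6 rad/s
For an in-line slider-crank, x = r cosθ + √(L² − r² sin²θ), so v = −rω sinθ·[1 + r cosθ/√(L² − r² sin²θ)].
With r = 0.0794 m, L = 0.3461 m, θ = 129.1°: √(L² − r² sin²θ) = 0.34057 m.
v = −0.0794·112.6·0.77605·[1 + 0.0794·-0.63068/0.34057] = -5.9167 m/s.
|v| = 5.9167 m/s.

5.92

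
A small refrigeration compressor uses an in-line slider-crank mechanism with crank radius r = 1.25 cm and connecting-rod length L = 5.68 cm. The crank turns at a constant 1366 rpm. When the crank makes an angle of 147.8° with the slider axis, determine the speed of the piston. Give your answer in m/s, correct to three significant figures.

0.774

ω = 2π·1366/60 = 143 rad/s
For an in-line slider-crank, x = r cosθ + √(L² − r² sin²θ), so v = −rω sinθ·[1 + r cosθ/√(L² − r² sin²θ)].
With r = 0.0125 m, L = 0.0568 m, θ = 147.8°: √(L² − r² sin²θ) = 0.056408 m.
v = −0.0125·143·0.53288·[1 + 0.0125·-0.84619/0.056408] = -0.77416 m/s.
|v| = 0.77416 m/s.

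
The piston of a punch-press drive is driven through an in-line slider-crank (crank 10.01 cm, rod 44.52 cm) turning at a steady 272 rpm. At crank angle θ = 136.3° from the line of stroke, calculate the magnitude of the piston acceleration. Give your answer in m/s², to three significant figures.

ω = 2π·272/60 = 28.48 rad/s
x(θ) = r cosθ + √(L² − r² sin²θ); with ω constant, a = ω²·d²x/dθ².
d²x/dθ² = −r cosθ − r²(cos2θ)/√u − r⁴ sin²2θ/(4u^{3/2}),  u = L² − r² sin²θ = 0.19342 m².
Substituting r = 0.1001 m, L = 0.4452 m, θ = 136.3°: d²x/dθ² = +0.071041 m.
a = ω²·d²x/dθ² = (28.48)²·(+0.071041) = +57.637 m/s²;  |a| = 57.637 m/s².

57.6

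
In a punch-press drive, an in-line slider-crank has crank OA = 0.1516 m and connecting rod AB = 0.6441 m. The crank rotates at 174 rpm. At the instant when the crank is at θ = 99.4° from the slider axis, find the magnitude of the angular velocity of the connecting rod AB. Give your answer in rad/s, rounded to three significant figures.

0.720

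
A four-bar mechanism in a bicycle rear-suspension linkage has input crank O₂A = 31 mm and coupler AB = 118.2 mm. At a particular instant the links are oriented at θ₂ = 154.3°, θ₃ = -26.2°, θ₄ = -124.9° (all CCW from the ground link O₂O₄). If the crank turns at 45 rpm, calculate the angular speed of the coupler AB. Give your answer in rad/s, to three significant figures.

1.23

ω₂ = 4.712 rad/s (from 45 rpm).
Differentiating the loop-closure r₂e^{iθ₂}+r₃e^{iθ₃}=r₁+r₄e^{iθ₄} gives r₂ω₂e^{iθ₂}+r₃ω₃e^{iθ₃}=r₄ω₄e^{iθ₄}.
Eliminating the other unknown: ω₃ = r₂ω₂ sin(θ₄−θ₂) / [r₃ sin(θ₃−θ₄)].
Numerator sine = +0.98714; denominator sine = +0.98849.
Result = 0.031·4.712·(+0.98714) / (0.1182·(+0.98849)) = +1.2342 rad/s; magnitude 1.2342 rad/s.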